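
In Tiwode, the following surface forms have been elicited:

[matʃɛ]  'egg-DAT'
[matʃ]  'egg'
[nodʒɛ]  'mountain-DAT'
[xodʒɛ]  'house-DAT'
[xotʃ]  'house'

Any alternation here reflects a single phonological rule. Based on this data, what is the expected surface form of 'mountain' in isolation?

The root 'house' surfaces as [xodʒɛ] and [xotʃ], with a stem-final [dʒ] ~ [tʃ] alternation.
Compare 'egg', with invariant [tʃ] in [matʃɛ] and [matʃ]: an analysis with underlying /tʃ/ and a rule producing [dʒ] before the DAT suffix would wrongly predict alternation here too.
So /dʒ/ is underlying, and a rule of word-final obstruent devoicing — voiced obstruents become voiceless word-finally — gives [tʃ].
The one attested form of 'mountain', [nodʒɛ], shows underlying /nodʒ/. Applying the same rule word-finally gives [notʃ].

[notʃ]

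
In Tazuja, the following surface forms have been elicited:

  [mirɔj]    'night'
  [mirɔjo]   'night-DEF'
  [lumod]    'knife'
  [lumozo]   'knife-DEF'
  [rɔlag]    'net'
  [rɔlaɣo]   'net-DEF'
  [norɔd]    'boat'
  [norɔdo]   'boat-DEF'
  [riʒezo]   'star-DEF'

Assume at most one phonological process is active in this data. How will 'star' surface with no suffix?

The root 'knife' surfaces as [lumod] and [lumozo], with a stem-final [d] ~ [z] alternation.
But 'boat' keeps [d] in both environments ([norɔd], [norɔdo]), so there is no rule changing /d/ to [z] before the DEF suffix.
The alternation reflects word-final hardening: voiced fricatives become stops word-finally. /z/ is underlying.
The one attested form of 'star', [riʒezo], shows underlying /riʒez/. Applying the same rule word-finally gives [riʒed].

[riʒed]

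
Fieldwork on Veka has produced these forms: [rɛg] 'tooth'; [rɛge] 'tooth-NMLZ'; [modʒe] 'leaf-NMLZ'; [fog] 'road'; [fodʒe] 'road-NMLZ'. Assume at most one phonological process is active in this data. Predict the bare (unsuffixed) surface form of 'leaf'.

[mog]

'road' shows [g] ~ [dʒ] at the end of the stem ([fog] vs [fodʒe]).
Compare 'tooth', with invariant [g] in [rɛg] and [rɛge]: an analysis with underlying /g/ and a rule producing [dʒ] before the NMLZ suffix would wrongly predict alternation here too.
So /dʒ/ is underlying, and a rule of depalatalization — palato-alveolar /dʒ/ becomes [g] when no front vowel follows — gives [g].
The one attested form of 'leaf', [modʒe], shows underlying /modʒ/. Applying the same rule when no front vowel follows gives [mog].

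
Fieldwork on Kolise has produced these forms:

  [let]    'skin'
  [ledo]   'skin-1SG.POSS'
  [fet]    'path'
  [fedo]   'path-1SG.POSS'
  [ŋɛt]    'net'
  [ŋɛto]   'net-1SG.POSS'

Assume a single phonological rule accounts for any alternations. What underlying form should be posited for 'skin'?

'skin' shows [t] ~ [d] at the end of the stem ([let] vs [ledo]).
Compare 'net', with invariant [t] in [ŋɛt] and [ŋɛto]: an analysis with underlying /t/ and a rule producing [d] before the 1SG.POSS suffix would wrongly predict alternation here too.
The underlying segment must be /d/; voiced obstruents become voiceless word-finally, yielding [t] there.
Hence 'skin' is /led/ underlyingly.

/led/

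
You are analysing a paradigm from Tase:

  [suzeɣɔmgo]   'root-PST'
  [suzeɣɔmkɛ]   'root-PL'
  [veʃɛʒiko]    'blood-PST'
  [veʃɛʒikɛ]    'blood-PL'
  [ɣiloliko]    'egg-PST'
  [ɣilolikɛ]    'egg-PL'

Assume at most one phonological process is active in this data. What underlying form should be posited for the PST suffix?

The PST suffix surfaces as [-go] and [-ko], depending on the final segment of the stem.
By contrast the PL suffix keeps its initial [k] throughout — that segment must be underlying.
So the underlying form is /-go/, and voiced stops become voiceless after a vowel.

/-go/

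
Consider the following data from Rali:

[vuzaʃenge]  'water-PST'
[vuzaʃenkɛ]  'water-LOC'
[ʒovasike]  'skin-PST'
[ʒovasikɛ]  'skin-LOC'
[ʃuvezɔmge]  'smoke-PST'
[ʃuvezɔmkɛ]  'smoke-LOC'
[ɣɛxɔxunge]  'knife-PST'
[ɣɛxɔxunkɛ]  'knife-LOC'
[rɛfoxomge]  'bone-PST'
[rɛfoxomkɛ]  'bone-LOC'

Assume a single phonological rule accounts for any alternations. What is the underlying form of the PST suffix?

The PST suffix surfaces as [-ge] and [-ke], depending on the final segment of the stem.
The LOC suffix, which begins with [k], is invariant after every stem; so [k] is not altered by any rule here.
So the underlying form is /-ge/, and voiced stops become voiceless after a vowel.

/-ge/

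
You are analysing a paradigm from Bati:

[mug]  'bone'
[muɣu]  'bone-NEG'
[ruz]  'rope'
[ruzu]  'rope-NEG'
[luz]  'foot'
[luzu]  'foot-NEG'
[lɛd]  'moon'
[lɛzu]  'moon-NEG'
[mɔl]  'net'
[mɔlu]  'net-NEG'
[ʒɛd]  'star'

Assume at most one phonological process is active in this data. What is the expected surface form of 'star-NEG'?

[ʒɛzu]

'moon' shows [d] ~ [z] at the end of the stem ([lɛd] vs [lɛzu]).
But 'rope' keeps [z] in both environments ([ruz], [ruzu]), so there is no rule changing /z/ to [d] in isolation.
So /d/ is underlying, and a rule of intervocalic spirantization — voiced stops become fricatives between vowels — gives [z].
From [ʒɛd] the stem 'star' is /ʒɛd/; between vowels this yields [ʒɛzu].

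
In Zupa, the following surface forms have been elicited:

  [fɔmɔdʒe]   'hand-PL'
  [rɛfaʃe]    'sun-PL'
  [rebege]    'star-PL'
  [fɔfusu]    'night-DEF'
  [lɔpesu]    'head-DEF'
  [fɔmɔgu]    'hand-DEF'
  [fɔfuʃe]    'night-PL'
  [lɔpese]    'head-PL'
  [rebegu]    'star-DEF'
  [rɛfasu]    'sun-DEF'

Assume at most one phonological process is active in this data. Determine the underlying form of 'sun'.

The stem for 'sun' ends in [ʃ] in [rɛfaʃe] but [s] in [rɛfasu].
Compare 'head', with invariant [s] in [lɔpese] and [lɔpesu]: an analysis with underlying /s/ and a rule producing [ʃ] before the PL suffix would wrongly predict alternation here too.
Therefore /ʃ/ is basic and [s] is derived by depalatalization (palato-alveolar /dʒ/ and /ʃ/ become [g] and [s] when no front vowel follows).
The underlying form of 'sun' is therefore /rɛfaʃ/.

/rɛfaʃ/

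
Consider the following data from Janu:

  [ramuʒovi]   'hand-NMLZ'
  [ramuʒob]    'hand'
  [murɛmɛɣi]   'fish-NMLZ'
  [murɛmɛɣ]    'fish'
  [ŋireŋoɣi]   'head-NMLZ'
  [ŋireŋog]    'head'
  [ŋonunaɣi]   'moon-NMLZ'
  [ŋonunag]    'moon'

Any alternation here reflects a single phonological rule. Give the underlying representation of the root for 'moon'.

In [ŋonunaɣi] and [ŋonunag] the final segment of 'moon' alternates: [ɣ] ~ [g].
If /ɣ/ were underlying and a rule turned it into [g] in isolation, 'fish' would also alternate; but it has [ɣ] in both [murɛmɛɣi] and [murɛmɛɣ].
The alternation reflects intervocalic spirantization: voiced stops become fricatives between vowels. /g/ is underlying.
Hence 'moon' is /ŋonunag/ underlyingly.

/ŋonunag/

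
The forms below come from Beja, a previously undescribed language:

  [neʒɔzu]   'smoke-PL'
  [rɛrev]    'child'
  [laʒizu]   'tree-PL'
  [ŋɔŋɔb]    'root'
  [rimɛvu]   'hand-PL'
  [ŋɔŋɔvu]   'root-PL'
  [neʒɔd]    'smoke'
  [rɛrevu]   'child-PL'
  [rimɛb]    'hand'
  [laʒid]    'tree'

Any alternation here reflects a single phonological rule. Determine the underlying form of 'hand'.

In [rimɛvu] and [rimɛb] the final segment of 'hand' alternates: [v] ~ [b].
Compare 'child', with invariant [v] in [rɛrevu] and [rɛrev]: an analysis with underlying /v/ and a rule producing [b] in isolation would wrongly predict alternation here too.
Therefore /b/ is basic and [v] is derived by intervocalic spirantization (voiced stops become fricatives between vowels).
The underlying form of 'hand' is therefore /rimɛb/.

/rimɛb/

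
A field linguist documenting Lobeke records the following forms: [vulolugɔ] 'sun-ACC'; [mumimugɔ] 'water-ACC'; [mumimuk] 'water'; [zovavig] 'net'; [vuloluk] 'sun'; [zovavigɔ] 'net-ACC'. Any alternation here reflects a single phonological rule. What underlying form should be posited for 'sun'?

/vuloluk/

In [vuloluk] and [vulolugɔ] the final segment of 'sun' alternates: [k] ~ [g].
But 'net' keeps [g] in both environments ([zovavig], [zovavigɔ]), so there is no rule changing /g/ to [k] in isolation.
So /k/ is underlying, and a rule of intervocalic voicing — voiceless stops become voiced between vowels — gives [g].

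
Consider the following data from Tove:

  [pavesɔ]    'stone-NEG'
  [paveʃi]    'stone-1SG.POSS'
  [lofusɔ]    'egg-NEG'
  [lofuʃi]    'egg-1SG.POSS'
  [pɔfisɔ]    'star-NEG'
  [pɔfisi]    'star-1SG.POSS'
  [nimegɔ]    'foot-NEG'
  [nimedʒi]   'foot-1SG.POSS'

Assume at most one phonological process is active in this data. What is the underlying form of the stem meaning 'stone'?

/paveʃ/

The stem for 'stone' ends in [s] in [pavesɔ] but [ʃ] in [paveʃi].
But 'star' keeps [s] in both environments ([pɔfisɔ], [pɔfisi]), so there is no rule changing /s/ to [ʃ] before the 1SG.POSS suffix.
The underlying segment must be /ʃ/; palato-alveolar /dʒ/ and /ʃ/ become [g] and [s] when no front vowel follows, yielding [s] there.
So 'stone' = /paveʃ/.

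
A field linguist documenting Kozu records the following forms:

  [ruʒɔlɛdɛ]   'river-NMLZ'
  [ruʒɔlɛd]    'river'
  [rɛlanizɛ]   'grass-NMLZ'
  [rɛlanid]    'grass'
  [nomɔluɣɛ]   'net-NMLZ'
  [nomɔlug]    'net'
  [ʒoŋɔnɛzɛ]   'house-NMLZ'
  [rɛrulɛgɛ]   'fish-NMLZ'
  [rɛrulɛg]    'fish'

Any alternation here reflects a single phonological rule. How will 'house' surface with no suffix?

In [rɛlanizɛ] and [rɛlanid] the final segment of 'grass' alternates: [z] ~ [d].
Compare 'river', with invariant [d] in [ruʒɔlɛdɛ] and [ruʒɔlɛd]: an analysis with underlying /d/ and a rule producing [z] before the NMLZ suffix would wrongly predict alternation here too.
So /z/ is underlying, and a rule of word-final hardening — voiced fricatives become stops word-finally — gives [d].
The one attested form of 'house', [ʒoŋɔnɛzɛ], shows underlying /ʒoŋɔnɛz/. Applying the same rule word-finally gives [ʒoŋɔnɛd].

[ʒoŋɔnɛd]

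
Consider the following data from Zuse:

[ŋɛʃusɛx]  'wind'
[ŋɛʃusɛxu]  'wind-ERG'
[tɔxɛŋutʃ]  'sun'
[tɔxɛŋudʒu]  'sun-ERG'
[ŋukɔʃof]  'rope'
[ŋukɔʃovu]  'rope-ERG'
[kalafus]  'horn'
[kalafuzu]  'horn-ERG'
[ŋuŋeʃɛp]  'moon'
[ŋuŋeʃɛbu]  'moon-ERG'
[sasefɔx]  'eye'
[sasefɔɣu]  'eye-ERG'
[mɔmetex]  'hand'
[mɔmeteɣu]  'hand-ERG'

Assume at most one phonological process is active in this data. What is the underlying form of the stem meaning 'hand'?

The root 'hand' surfaces as [mɔmetex] and [mɔmeteɣu], with a stem-final [x] ~ [ɣ] alternation.
If /x/ were underlying and a rule turned it into [ɣ] before the ERG suffix, 'wind' would also alternate; but it has [x] in both [ŋɛʃusɛx] and [ŋɛʃusɛxu].
The underlying segment must be /ɣ/; voiced obstruents become voiceless word-finally, yielding [x] there.

/mɔmeteɣ/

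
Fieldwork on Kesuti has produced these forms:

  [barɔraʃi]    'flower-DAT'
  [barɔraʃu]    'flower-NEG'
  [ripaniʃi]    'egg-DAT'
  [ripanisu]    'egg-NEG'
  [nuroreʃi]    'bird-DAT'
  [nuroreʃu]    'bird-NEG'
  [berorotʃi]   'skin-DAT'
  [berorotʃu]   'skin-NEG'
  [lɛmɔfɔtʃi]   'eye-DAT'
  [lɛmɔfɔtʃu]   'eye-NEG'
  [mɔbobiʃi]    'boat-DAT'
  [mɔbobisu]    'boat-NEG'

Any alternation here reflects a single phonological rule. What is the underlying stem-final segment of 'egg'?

The stem for 'egg' ends in [ʃ] in [ripaniʃi] but [s] in [ripanisu].
The stem 'bird' ([nuroreʃi], [nuroreʃu]) shows [ʃ] unchanged in both environments, so [ʃ] cannot be basic with [s] derived before the NEG suffix.
Therefore /s/ is basic and [ʃ] is derived by palatalization before a front vowel (/s/ becomes palato-alveolar [ʃ] before a front vowel).

/s/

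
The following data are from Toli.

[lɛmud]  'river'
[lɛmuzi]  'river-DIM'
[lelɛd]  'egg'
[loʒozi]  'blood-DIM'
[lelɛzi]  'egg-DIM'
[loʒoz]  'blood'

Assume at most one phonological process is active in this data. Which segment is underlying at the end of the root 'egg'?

/d/

The root 'egg' surfaces as [lelɛd] and [lelɛzi], with a stem-final [d] ~ [z] alternation.
But 'blood' keeps [z] in both environments ([loʒoz], [loʒozi]), so there is no rule changing /z/ to [d] in isolation.
The underlying segment must be /d/; voiced stops become fricatives between vowels, yielding [z] there.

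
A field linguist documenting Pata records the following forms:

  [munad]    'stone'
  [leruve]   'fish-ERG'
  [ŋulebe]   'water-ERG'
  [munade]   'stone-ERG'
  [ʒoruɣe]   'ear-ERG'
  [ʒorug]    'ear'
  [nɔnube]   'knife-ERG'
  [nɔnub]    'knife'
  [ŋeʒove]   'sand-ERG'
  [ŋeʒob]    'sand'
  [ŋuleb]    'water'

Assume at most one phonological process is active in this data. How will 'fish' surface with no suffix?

[lerub]

'sand' shows [b] ~ [v] at the end of the stem ([ŋeʒob] vs [ŋeʒove]).
If /b/ were underlying and a rule turned it into [v] before the ERG suffix, 'knife' would also alternate; but it has [b] in both [nɔnub] and [nɔnube].
The alternation reflects word-final hardening: voiced fricatives become stops word-finally. /v/ is underlying.
From [leruve] the stem 'fish' is /leruv/; word-finally this yields [lerub].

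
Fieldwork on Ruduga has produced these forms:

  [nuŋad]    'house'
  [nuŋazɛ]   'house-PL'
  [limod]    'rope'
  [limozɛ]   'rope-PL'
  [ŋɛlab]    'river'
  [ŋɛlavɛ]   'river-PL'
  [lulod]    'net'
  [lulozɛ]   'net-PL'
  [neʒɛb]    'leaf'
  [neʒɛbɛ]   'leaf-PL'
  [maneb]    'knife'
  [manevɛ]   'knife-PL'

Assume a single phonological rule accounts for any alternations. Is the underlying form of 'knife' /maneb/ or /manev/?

'knife' shows [b] ~ [v] at the end of the stem ([maneb] vs [manevɛ]).
Compare 'leaf', with invariant [b] in [neʒɛb] and [neʒɛbɛ]: an analysis with underlying /b/ and a rule producing [v] before the PL suffix would wrongly predict alternation here too.
So /v/ is underlying, and a rule of word-final hardening — voiced fricatives become stops word-finally — gives [b].

/manev/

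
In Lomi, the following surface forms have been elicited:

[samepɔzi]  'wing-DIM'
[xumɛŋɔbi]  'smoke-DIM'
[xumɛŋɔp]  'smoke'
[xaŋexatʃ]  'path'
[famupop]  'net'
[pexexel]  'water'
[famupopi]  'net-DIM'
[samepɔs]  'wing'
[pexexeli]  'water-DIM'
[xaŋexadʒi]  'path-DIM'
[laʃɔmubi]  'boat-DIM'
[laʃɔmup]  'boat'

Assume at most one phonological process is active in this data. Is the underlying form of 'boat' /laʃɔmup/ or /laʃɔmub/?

The root 'boat' surfaces as [laʃɔmup] and [laʃɔmubi], with a stem-final [p] ~ [b] alternation.
But 'net' keeps [p] in both environments ([famupop], [famupopi]), so there is no rule changing /p/ to [b] before the DIM suffix.
So /b/ is underlying, and a rule of word-final obstruent devoicing — voiced obstruents become voiceless word-finally — gives [p].

/laʃɔmub/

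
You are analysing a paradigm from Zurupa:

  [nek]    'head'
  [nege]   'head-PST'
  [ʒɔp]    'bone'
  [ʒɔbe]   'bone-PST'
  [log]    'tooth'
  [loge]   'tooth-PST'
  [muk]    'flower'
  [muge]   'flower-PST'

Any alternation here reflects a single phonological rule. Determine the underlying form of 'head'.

The stem for 'head' ends in [k] in [nek] but [g] in [nege].
Compare 'tooth', with invariant [g] in [log] and [loge]: an analysis with underlying /g/ and a rule producing [k] in isolation would wrongly predict alternation here too.
Therefore /k/ is basic and [g] is derived by intervocalic voicing (voiceless stops become voiced between vowels).
The underlying form of 'head' is therefore /nek/.

/nek/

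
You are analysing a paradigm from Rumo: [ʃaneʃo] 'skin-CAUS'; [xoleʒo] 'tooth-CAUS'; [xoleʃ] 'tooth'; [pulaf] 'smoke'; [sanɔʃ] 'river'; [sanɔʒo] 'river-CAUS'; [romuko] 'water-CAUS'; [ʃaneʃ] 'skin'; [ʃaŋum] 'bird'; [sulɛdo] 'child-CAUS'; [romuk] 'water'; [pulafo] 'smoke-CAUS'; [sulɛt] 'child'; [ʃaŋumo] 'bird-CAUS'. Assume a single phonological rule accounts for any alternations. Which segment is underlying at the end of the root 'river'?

The stem for 'river' ends in [ʒ] in [sanɔʒo] but [ʃ] in [sanɔʃ].
Compare 'skin', with invariant [ʃ] in [ʃaneʃo] and [ʃaneʃ]: an analysis with underlying /ʃ/ and a rule producing [ʒ] before the CAUS suffix would wrongly predict alternation here too.
The underlying segment must be /ʒ/; voiced obstruents become voiceless word-finally, yielding [ʃ] there.

/ʒ/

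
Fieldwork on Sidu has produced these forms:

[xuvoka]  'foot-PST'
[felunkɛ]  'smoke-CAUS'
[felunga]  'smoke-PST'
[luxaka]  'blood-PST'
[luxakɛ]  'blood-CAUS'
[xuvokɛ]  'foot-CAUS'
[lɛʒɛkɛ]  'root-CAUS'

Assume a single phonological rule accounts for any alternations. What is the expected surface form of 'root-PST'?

[lɛʒɛka]

The PST suffix surfaces as [-ga] and [-ka], depending on the final segment of the stem.
The CAUS suffix, which begins with [k], is invariant after every stem; so [k] is not altered by any rule here.
So the underlying form is /-ga/, and voiced stops become voiceless after a vowel.
After 'root', which ends in a vowel, the suffix surfaces as [-ka], giving [lɛʒɛka].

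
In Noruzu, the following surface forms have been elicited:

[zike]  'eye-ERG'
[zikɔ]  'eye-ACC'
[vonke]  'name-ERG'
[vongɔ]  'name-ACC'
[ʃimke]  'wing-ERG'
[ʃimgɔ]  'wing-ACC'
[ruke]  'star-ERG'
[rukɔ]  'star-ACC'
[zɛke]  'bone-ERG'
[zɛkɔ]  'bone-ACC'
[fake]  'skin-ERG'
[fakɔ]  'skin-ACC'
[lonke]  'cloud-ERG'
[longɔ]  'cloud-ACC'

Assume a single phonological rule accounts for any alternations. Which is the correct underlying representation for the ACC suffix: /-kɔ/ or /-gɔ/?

/-gɔ/

The ACC morpheme has two allomorphs, [-gɔ] and [-kɔ].
By contrast the ERG suffix keeps its initial [k] throughout — that segment must be underlying.
So the underlying form is /-gɔ/, and voiced stops become voiceless after a vowel.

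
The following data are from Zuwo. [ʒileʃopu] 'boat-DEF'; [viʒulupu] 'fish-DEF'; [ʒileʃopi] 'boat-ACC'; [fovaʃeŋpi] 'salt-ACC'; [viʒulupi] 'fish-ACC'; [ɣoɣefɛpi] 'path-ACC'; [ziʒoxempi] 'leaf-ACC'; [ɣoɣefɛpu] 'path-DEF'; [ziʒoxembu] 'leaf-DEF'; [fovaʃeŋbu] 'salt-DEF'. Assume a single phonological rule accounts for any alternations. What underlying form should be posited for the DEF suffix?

/-bu/

The DEF suffix surfaces as [-bu] and [-pu], depending on the final segment of the stem.
By contrast the ACC suffix keeps its initial [p] throughout — that segment must be underlying.
The DEF suffix is therefore /-bu/ underlyingly, with post-vocalic devoicing: voiced stops become voiceless after a vowel.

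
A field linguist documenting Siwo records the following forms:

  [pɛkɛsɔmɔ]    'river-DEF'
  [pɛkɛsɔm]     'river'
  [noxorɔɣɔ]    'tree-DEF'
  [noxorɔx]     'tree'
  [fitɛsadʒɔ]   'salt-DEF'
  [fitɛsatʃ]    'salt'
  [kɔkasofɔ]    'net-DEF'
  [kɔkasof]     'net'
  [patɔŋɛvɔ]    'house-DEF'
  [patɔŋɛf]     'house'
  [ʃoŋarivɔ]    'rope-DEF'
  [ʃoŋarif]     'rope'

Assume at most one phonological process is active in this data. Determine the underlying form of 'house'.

The stem for 'house' ends in [v] in [patɔŋɛvɔ] but [f] in [patɔŋɛf].
The stem 'net' ([kɔkasofɔ], [kɔkasof]) shows [f] unchanged in both environments, so [f] cannot be basic with [v] derived before the DEF suffix.
The alternation reflects word-final obstruent devoicing: voiced obstruents become voiceless word-finally. /v/ is underlying.
So 'house' = /patɔŋɛv/.

/patɔŋɛv/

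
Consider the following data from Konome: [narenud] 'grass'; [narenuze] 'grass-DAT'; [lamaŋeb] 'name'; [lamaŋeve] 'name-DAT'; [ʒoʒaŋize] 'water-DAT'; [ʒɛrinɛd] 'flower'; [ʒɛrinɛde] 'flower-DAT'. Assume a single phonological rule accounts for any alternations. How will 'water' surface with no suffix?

'grass' shows [d] ~ [z] at the end of the stem ([narenud] vs [narenuze]).
But 'flower' keeps [d] in both environments ([ʒɛrinɛd], [ʒɛrinɛde]), so there is no rule changing /d/ to [z] before the DAT suffix.
The alternation reflects word-final hardening: voiced fricatives become stops word-finally. /z/ is underlying.
From [ʒoʒaŋize] the stem 'water' is /ʒoʒaŋiz/; word-finally this yields [ʒoʒaŋid].

[ʒoʒaŋid]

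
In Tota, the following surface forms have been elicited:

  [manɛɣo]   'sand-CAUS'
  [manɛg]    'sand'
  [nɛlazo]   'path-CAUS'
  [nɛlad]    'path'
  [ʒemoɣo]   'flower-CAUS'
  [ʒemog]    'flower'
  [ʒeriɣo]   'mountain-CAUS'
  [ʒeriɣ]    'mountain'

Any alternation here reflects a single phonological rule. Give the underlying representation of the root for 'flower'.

/ʒemog/

The stem for 'flower' ends in [ɣ] in [ʒemoɣo] but [g] in [ʒemog].
Compare 'mountain', with invariant [ɣ] in [ʒeriɣo] and [ʒeriɣ]: an analysis with underlying /ɣ/ and a rule producing [g] in isolation would wrongly predict alternation here too.
The underlying segment must be /g/; voiced stops become fricatives between vowels, yielding [ɣ] there.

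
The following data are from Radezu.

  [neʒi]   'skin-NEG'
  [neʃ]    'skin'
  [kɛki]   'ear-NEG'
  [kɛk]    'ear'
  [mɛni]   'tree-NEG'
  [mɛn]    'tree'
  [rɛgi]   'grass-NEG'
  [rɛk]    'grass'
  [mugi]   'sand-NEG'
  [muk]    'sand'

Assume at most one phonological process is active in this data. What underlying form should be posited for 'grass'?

/rɛg/

'grass' shows [g] ~ [k] at the end of the stem ([rɛgi] vs [rɛk]).
If /k/ were underlying and a rule turned it into [g] before the NEG suffix, 'ear' would also alternate; but it has [k] in both [kɛki] and [kɛk].
The alternation reflects word-final obstruent devoicing: voiced obstruents become voiceless word-finally. /g/ is underlying.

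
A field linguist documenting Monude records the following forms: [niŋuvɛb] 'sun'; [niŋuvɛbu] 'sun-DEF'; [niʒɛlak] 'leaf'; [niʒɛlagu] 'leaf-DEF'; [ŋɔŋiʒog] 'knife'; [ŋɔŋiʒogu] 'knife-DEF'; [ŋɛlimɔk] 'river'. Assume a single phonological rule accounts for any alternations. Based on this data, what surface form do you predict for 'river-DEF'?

[ŋɛlimɔgu]

The root 'leaf' surfaces as [niʒɛlak] and [niʒɛlagu], with a stem-final [k] ~ [g] alternation.
But 'knife' keeps [g] in both environments ([ŋɔŋiʒog], [ŋɔŋiʒogu]), so there is no rule changing /g/ to [k] in isolation.
The underlying segment must be /k/; voiceless stops become voiced between vowels, yielding [g] there.
The one attested form of 'river', [ŋɛlimɔk], shows underlying /ŋɛlimɔk/. Applying the same rule between vowels gives [ŋɛlimɔgu].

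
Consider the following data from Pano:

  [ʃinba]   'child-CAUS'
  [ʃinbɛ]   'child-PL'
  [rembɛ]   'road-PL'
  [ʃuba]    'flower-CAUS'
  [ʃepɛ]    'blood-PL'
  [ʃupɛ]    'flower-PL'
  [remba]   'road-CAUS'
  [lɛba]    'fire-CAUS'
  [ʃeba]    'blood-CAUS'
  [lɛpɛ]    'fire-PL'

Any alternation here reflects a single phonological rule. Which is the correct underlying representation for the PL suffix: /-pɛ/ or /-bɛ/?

The PL suffix surfaces as [-bɛ] and [-pɛ], depending on the final segment of the stem.
By contrast the CAUS suffix keeps its initial [b] throughout — that segment must be underlying.
The PL suffix is therefore /-pɛ/ underlyingly, with post-nasal voicing: voiceless stops become voiced after a nasal.

/-pɛ/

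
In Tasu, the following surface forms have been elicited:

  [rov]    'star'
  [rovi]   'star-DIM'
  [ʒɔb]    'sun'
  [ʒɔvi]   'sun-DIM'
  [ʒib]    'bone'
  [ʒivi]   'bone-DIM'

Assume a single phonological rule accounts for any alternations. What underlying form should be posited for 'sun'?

In [ʒɔb] and [ʒɔvi] the final segment of 'sun' alternates: [b] ~ [v].
The stem 'star' ([rov], [rovi]) shows [v] unchanged in both environments, so [v] cannot be basic with [b] derived in isolation.
Therefore /b/ is basic and [v] is derived by intervocalic spirantization (voiced stops become fricatives between vowels).

/ʒɔb/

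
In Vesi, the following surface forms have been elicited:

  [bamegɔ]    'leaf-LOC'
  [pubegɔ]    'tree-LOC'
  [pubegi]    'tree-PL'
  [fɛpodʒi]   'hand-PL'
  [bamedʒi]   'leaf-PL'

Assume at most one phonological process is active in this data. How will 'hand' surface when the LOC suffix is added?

The stem for 'leaf' ends in [dʒ] in [bamedʒi] but [g] in [bamegɔ].
The stem 'tree' ([pubegi], [pubegɔ]) shows [g] unchanged in both environments, so [g] cannot be basic with [dʒ] derived before the PL suffix.
So /dʒ/ is underlying, and a rule of depalatalization — palato-alveolar /dʒ/ becomes [g] when no front vowel follows — gives [g].
From [fɛpodʒi] the stem 'hand' is /fɛpodʒ/; when no front vowel follows this yields [fɛpogɔ].

[fɛpogɔ]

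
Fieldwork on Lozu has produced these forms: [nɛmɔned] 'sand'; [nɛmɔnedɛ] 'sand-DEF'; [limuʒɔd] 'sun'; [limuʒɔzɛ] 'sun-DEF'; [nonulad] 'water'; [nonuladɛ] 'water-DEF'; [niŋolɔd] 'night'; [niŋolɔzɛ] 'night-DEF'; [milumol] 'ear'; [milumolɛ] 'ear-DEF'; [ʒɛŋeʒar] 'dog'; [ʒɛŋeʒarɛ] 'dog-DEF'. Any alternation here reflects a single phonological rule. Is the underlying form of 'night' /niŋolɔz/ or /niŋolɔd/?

'night' shows [d] ~ [z] at the end of the stem ([niŋolɔd] vs [niŋolɔzɛ]).
Compare 'sand', with invariant [d] in [nɛmɔned] and [nɛmɔnedɛ]: an analysis with underlying /d/ and a rule producing [z] before the DEF suffix would wrongly predict alternation here too.
The alternation reflects word-final hardening: voiced fricatives become stops word-finally. /z/ is underlying.

/niŋolɔz/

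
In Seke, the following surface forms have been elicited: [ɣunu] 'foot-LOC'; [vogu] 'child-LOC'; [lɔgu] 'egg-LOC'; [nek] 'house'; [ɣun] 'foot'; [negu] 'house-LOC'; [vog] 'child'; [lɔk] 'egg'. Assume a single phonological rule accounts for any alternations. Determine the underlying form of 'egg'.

/lɔk/

The root 'egg' surfaces as [lɔgu] and [lɔk], with a stem-final [g] ~ [k] alternation.
But 'child' keeps [g] in both environments ([vogu], [vog]), so there is no rule changing /g/ to [k] in isolation.
The underlying segment must be /k/; voiceless stops become voiced between vowels, yielding [g] there.
The underlying form of 'egg' is therefore /lɔk/.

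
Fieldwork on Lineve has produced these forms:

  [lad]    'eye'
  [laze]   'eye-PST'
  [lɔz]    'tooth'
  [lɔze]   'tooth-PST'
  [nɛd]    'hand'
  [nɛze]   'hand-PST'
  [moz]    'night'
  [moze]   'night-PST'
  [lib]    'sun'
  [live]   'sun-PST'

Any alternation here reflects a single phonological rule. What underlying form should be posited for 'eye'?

/lad/

'eye' shows [d] ~ [z] at the end of the stem ([lad] vs [laze]).
If /z/ were underlying and a rule turned it into [d] in isolation, 'tooth' would also alternate; but it has [z] in both [lɔz] and [lɔze].
Therefore /d/ is basic and [z] is derived by intervocalic spirantization (voiced stops become fricatives between vowels).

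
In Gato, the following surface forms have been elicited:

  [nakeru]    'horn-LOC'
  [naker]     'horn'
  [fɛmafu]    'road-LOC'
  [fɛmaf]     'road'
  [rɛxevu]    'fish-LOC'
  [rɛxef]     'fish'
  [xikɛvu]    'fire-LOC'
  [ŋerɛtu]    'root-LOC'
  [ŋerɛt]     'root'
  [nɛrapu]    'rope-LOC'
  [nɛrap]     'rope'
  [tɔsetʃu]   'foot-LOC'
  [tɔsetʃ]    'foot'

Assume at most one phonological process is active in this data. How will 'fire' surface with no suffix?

[xikɛf]

The root 'fish' surfaces as [rɛxevu] and [rɛxef], with a stem-final [v] ~ [f] alternation.
The stem 'road' ([fɛmafu], [fɛmaf]) shows [f] unchanged in both environments, so [f] cannot be basic with [v] derived before the LOC suffix.
The alternation reflects word-final obstruent devoicing: voiced obstruents become voiceless word-finally. /v/ is underlying.
From [xikɛvu] the stem 'fire' is /xikɛv/; word-finally this yields [xikɛf].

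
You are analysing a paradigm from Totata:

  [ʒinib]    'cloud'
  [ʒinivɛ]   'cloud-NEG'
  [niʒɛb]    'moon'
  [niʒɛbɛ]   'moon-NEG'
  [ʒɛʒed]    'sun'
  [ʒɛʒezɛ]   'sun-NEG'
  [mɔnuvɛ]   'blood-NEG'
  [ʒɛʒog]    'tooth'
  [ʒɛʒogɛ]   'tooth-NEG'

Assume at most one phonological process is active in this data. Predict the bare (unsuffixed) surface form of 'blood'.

'cloud' shows [b] ~ [v] at the end of the stem ([ʒinib] vs [ʒinivɛ]).
If /b/ were underlying and a rule turned it into [v] before the NEG suffix, 'moon' would also alternate; but it has [b] in both [niʒɛb] and [niʒɛbɛ].
The alternation reflects word-final hardening: voiced fricatives become stops word-finally. /v/ is underlying.
The one attested form of 'blood', [mɔnuvɛ], shows underlying /mɔnuv/. Applying the same rule word-finally gives [mɔnub].

[mɔnub]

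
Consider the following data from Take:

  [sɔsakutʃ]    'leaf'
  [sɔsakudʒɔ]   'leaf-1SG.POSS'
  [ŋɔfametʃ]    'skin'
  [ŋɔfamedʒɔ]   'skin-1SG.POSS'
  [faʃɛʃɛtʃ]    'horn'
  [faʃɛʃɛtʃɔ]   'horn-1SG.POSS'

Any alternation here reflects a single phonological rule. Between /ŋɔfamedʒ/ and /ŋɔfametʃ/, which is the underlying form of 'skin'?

/ŋɔfamedʒ/

'skin' shows [tʃ] ~ [dʒ] at the end of the stem ([ŋɔfametʃ] vs [ŋɔfamedʒɔ]).
The stem 'horn' ([faʃɛʃɛtʃ], [faʃɛʃɛtʃɔ]) shows [tʃ] unchanged in both environments, so [tʃ] cannot be basic with [dʒ] derived before the 1SG.POSS suffix.
The alternation reflects word-final obstruent devoicing: voiced obstruents become voiceless word-finally. /dʒ/ is underlying.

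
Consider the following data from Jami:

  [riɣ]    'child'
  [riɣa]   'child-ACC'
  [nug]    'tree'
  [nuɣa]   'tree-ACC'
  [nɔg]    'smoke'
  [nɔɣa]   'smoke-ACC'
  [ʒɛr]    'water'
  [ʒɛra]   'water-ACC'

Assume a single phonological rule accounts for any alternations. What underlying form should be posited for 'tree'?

The stem for 'tree' ends in [g] in [nug] but [ɣ] in [nuɣa].
But 'child' keeps [ɣ] in both environments ([riɣ], [riɣa]), so there is no rule changing /ɣ/ to [g] in isolation.
Therefore /g/ is basic and [ɣ] is derived by intervocalic spirantization (voiced stops become fricatives between vowels).
Hence 'tree' is /nug/ underlyingly.

/nug/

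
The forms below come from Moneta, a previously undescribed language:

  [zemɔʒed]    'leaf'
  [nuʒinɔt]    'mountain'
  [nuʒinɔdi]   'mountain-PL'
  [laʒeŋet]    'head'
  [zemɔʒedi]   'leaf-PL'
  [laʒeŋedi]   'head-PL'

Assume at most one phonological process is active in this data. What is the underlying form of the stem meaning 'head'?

/laʒeŋet/

The stem for 'head' ends in [t] in [laʒeŋet] but [d] in [laʒeŋedi].
If /d/ were underlying and a rule turned it into [t] in isolation, 'leaf' would also alternate; but it has [d] in both [zemɔʒed] and [zemɔʒedi].
The underlying segment must be /t/; voiceless stops become voiced between vowels, yielding [d] there.
The underlying form of 'head' is therefore /laʒeŋet/.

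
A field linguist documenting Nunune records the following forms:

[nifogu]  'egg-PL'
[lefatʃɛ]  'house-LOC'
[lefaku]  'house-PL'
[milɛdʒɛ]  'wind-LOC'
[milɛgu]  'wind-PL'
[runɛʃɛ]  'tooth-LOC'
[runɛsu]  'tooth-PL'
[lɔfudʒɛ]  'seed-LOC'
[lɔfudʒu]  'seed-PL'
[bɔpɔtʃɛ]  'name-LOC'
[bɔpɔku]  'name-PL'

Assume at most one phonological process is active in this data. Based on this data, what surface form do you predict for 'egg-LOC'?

In [milɛdʒɛ] and [milɛgu] the final segment of 'wind' alternates: [dʒ] ~ [g].
If /dʒ/ were underlying and a rule turned it into [g] before the PL suffix, 'seed' would also alternate; but it has [dʒ] in both [lɔfudʒɛ] and [lɔfudʒu].
The underlying segment must be /g/; /k/, /g/ and /s/ become palato-alveolar [tʃ], [dʒ] and [ʃ] before a front vowel, yielding [dʒ] there.
The one attested form of 'egg', [nifogu], shows underlying /nifog/. Applying the same rule before a front vowel gives [nifodʒɛ].

[nifodʒɛ]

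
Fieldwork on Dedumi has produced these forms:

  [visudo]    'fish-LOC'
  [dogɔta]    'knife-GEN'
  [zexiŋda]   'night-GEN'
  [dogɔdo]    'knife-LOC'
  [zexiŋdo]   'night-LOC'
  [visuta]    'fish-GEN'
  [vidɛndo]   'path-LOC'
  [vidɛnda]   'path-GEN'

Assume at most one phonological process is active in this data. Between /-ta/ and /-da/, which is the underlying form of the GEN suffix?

/-ta/

The GEN suffix surfaces as [-da] and [-ta], depending on the final segment of the stem.
By contrast the LOC suffix keeps its initial [d] throughout — that segment must be underlying.
So the underlying form is /-ta/, and voiceless stops become voiced after a nasal.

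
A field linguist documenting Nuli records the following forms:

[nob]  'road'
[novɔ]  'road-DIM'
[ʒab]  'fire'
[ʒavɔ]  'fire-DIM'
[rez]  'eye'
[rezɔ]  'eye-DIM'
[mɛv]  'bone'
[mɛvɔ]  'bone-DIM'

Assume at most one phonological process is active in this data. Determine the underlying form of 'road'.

In [nob] and [novɔ] the final segment of 'road' alternates: [b] ~ [v].
If /v/ were underlying and a rule turned it into [b] in isolation, 'bone' would also alternate; but it has [v] in both [mɛv] and [mɛvɔ].
Therefore /b/ is basic and [v] is derived by intervocalic spirantization (voiced stops become fricatives between vowels).
The underlying form of 'road' is therefore /nob/.

/nob/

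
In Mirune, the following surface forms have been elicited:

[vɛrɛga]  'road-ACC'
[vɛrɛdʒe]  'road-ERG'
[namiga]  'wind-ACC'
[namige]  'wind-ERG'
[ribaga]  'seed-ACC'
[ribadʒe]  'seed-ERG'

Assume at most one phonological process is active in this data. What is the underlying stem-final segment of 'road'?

/dʒ/

The root 'road' surfaces as [vɛrɛga] and [vɛrɛdʒe], with a stem-final [g] ~ [dʒ] alternation.
But 'wind' keeps [g] in both environments ([namiga], [namige]), so there is no rule changing /g/ to [dʒ] before the ERG suffix.
The alternation reflects depalatalization: palato-alveolar /dʒ/ becomes [g] when no front vowel follows. /dʒ/ is underlying.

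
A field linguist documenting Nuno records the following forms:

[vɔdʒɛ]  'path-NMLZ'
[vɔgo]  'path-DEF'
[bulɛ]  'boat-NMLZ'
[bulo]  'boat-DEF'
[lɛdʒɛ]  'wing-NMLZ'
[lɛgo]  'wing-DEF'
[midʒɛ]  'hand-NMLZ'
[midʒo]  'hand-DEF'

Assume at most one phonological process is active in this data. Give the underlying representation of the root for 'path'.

/vɔg/

The stem for 'path' ends in [dʒ] in [vɔdʒɛ] but [g] in [vɔgo].
But 'hand' keeps [dʒ] in both environments ([midʒɛ], [midʒo]), so there is no rule changing /dʒ/ to [g] before the DEF suffix.
The underlying segment must be /g/; /g/ becomes palato-alveolar [dʒ] before a front vowel, yielding [dʒ] there.
The underlying form of 'path' is therefore /vɔg/.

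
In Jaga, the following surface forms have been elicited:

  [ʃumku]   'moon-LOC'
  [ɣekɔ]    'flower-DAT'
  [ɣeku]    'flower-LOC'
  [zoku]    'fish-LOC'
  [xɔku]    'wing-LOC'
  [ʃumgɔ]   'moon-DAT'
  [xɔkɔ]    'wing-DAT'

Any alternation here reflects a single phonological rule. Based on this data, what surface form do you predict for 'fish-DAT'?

[zokɔ]

The DAT morpheme has two allomorphs, [-gɔ] and [-kɔ].
By contrast the LOC suffix keeps its initial [k] throughout — that segment must be underlying.
So the underlying form is /-gɔ/, and voiced stops become voiceless after a vowel.
After 'fish', which ends in a vowel, the suffix surfaces as [-kɔ], giving [zokɔ].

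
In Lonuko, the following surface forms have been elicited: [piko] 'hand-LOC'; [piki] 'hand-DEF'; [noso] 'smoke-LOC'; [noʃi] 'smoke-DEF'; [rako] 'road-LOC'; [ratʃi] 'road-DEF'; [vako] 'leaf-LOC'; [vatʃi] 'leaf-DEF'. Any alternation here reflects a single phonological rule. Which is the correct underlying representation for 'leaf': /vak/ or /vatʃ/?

'leaf' shows [k] ~ [tʃ] at the end of the stem ([vako] vs [vatʃi]).
If /k/ were underlying and a rule turned it into [tʃ] before the DEF suffix, 'hand' would also alternate; but it has [k] in both [piko] and [piki].
The alternation reflects depalatalization: palato-alveolar /tʃ/ and /ʃ/ become [k] and [s] when no front vowel follows. /tʃ/ is underlying.

/vatʃ/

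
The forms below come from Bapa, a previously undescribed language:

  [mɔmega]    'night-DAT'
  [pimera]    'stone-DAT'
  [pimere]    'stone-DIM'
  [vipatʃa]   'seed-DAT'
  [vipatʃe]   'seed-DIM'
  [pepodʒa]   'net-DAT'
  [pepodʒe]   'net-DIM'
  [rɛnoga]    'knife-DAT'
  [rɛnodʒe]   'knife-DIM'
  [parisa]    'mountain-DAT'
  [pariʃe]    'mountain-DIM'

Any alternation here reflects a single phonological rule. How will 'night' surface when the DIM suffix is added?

In [rɛnoga] and [rɛnodʒe] the final segment of 'knife' alternates: [g] ~ [dʒ].
The stem 'net' ([pepodʒa], [pepodʒe]) shows [dʒ] unchanged in both environments, so [dʒ] cannot be basic with [g] derived before the DAT suffix.
Therefore /g/ is basic and [dʒ] is derived by palatalization before a front vowel (/g/ and /s/ become palato-alveolar [dʒ] and [ʃ] before a front vowel).
The one attested form of 'night', [mɔmega], shows underlying /mɔmeg/. Applying the same rule before a front vowel gives [mɔmedʒe].

[mɔmedʒe]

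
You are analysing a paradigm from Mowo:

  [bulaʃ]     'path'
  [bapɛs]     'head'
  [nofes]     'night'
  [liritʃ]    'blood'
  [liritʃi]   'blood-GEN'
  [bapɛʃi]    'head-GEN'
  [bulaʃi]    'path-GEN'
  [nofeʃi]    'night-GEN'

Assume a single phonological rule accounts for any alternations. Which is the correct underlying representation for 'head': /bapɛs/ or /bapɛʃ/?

/bapɛs/

The stem for 'head' ends in [s] in [bapɛs] but [ʃ] in [bapɛʃi].
Compare 'path', with invariant [ʃ] in [bulaʃ] and [bulaʃi]: an analysis with underlying /ʃ/ and a rule producing [s] in isolation would wrongly predict alternation here too.
So /s/ is underlying, and a rule of palatalization before a front vowel — /s/ becomes palato-alveolar [ʃ] before a front vowel — gives [ʃ].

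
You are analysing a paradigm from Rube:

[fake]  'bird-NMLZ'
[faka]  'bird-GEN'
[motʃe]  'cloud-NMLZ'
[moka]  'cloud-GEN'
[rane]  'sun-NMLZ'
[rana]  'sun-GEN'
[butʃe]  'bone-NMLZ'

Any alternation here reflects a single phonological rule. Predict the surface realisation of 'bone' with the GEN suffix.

[buka]

The root 'cloud' surfaces as [motʃe] and [moka], with a stem-final [tʃ] ~ [k] alternation.
If /k/ were underlying and a rule turned it into [tʃ] before the NMLZ suffix, 'bird' would also alternate; but it has [k] in both [fake] and [faka].
The alternation reflects depalatalization: palato-alveolar /tʃ/ becomes [k] when no front vowel follows. /tʃ/ is underlying.
From [butʃe] the stem 'bone' is /butʃ/; when no front vowel follows this yields [buka].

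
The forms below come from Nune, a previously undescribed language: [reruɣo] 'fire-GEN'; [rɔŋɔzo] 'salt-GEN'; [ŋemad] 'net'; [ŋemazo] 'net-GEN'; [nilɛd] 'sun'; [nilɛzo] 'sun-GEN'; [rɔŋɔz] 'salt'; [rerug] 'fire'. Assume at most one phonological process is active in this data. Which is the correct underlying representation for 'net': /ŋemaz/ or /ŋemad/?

The root 'net' surfaces as [ŋemazo] and [ŋemad], with a stem-final [z] ~ [d] alternation.
The stem 'salt' ([rɔŋɔzo], [rɔŋɔz]) shows [z] unchanged in both environments, so [z] cannot be basic with [d] derived in isolation.
Therefore /d/ is basic and [z] is derived by intervocalic spirantization (voiced stops become fricatives between vowels).

/ŋemad/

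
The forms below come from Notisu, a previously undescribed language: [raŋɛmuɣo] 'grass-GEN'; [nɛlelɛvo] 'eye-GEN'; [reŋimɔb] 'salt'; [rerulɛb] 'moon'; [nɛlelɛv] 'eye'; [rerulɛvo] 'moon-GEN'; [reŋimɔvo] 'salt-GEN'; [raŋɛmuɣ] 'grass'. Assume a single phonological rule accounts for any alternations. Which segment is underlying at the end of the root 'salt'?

/b/

The stem for 'salt' ends in [b] in [reŋimɔb] but [v] in [reŋimɔvo].
Compare 'eye', with invariant [v] in [nɛlelɛv] and [nɛlelɛvo]: an analysis with underlying /v/ and a rule producing [b] in isolation would wrongly predict alternation here too.
Therefore /b/ is basic and [v] is derived by intervocalic spirantization (voiced stops become fricatives between vowels).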